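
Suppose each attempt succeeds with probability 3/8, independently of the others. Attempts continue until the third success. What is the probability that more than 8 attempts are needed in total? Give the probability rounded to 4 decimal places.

0.3697

Needing more than 8 attempts ⇔ fewer than 3 successes in the first 8. With X ~ Binomial(8, 0.375), P(Y > 8) = P(X ≤ 2).
  k=0: C(8,0)·0.375^0·0.625^8 = 0.023283
  k=1: C(8,1)·0.375^1·0.625^7 = 0.111759
  k=2: C(8,2)·0.375^2·0.625^6 = 0.234693
P(X ≤ 2) = 0.369735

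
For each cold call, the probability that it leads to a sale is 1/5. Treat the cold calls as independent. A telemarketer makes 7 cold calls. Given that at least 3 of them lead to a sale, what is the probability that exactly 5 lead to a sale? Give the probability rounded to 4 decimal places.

0.0291

X ~ Binomial(7, 0.20). Want P(X=5 | X≥3) = P(X=5) / P(X≥3).
P(X=5) = C(7,5)·0.20^5·0.80^2 = 0.004301
P(X≥3) = 1 − 0.209715 − 0.367002 − 0.275251 = 0.148032
Ratio = 0.004301 / 0.148032 = 0.029053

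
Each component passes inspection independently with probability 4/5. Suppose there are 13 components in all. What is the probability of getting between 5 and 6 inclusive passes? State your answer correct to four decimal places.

X ~ Binomial(13, 0.80); P(5 ≤ X ≤ 6) = Σ C(13,k) p^k (1−p)^(13−k) over k:
  k=5: C(13,5)·0.80^5·0.20^8 = 0.001080
  k=6: C(13,6)·0.80^6·0.20^7 = 0.005758
Total = 0.006838

0.0068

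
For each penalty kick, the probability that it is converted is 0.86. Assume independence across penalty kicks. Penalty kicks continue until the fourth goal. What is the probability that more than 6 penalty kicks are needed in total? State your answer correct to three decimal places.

0.039

Needing more than 6 penalty kicks ⇔ fewer than 4 successes in the first 6. With X ~ Binomial(6, 0.86), P(Y > 6) = P(X ≤ 3).
  k=0: C(6,0)·0.86^0·0.14^6 = 0.00001
  k=1: C(6,1)·0.86^1·0.14^5 = 0.00028
  k=2: C(6,2)·0.86^2·0.14^4 = 0.00426
  k=3: C(6,3)·0.86^3·0.14^3 = 0.03491
P(X ≤ 3) = 0.03945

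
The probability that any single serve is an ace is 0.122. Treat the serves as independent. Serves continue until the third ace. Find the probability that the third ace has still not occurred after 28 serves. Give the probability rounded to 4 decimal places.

Needing more than 28 serves ⇔ fewer than 3 successes in the first 28. With X ~ Binomial(28, 0.122), P(Y > 28) = P(X ≤ 2).
  k=0: C(28,0)·0.122^0·0.878^28 = 0.026173
  k=1: C(28,1)·0.122^1·0.878^27 = 0.101829
  k=2: C(28,2)·0.122^2·0.878^26 = 0.191016
P(X ≤ 2) = 0.319017

0.3190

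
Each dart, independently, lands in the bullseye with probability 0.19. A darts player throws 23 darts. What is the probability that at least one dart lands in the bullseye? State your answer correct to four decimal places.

P(at least one) = 1 − P(none) = 1 − (1 − 0.19)^23
= 1 − 0.007855 = 0.992145

0.9921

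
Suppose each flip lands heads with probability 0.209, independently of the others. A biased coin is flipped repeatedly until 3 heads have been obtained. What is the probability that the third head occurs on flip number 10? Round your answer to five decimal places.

Y = trial on which the third success occurs; negative binomial, r=3, p=0.209.
P(Y=10) = C(9,2) · p^3 · (1−p)^7
= 36 · 0.0091293 · 0.19375 = 0.0636761

0.06368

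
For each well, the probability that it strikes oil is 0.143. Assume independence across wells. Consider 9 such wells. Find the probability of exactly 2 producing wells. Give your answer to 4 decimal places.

X ~ Binomial(n=9, p=0.143).
P(X=2) = C(9,2) · p^2 · (1−p)^7
= 36 · 0.020449 · 0.33952 = 0.249943

0.2499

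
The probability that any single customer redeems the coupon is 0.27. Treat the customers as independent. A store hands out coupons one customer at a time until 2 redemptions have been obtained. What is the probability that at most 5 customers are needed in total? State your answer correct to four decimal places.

Finishing within 5 customers ⇔ at least 2 successes in the first 5. With X ~ Binomial(5, 0.27), P(Y ≤ 5) = 1 − P(X ≤ 1).
  k=0: C(5,0)·0.27^0·0.73^5 = 0.207307
  k=1: C(5,1)·0.27^1·0.73^4 = 0.383376
1 − 0.590683 = 0.409317

0.4093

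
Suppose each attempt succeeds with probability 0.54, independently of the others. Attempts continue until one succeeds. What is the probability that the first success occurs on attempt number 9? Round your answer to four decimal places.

0.0011

Geometric (trials to first success), p = 0.54.
P(Y = 9) = (1−p)^8 · p = 0.0020048 · 0.54 = 0.001083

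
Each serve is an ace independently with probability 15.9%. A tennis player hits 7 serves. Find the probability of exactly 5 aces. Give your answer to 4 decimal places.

0.0015

X ~ Binomial(n=7, p=0.159).
P(X=5) = C(7,5) · p^5 · (1−p)^2
= 21 · 0.00010162 · 0.70728 = 0.001509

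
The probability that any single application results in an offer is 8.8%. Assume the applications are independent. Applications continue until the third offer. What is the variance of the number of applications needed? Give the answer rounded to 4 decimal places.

353.3058

Y = total applications until the third success; negative binomial with r=3, p=0.088.
Var(Y) = r(1−p)/p² = 3·0.912 / 0.088² = 353.305785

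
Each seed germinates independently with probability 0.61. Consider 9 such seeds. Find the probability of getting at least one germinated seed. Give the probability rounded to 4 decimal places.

P(at least one) = 1 − P(none) = 1 − (1 − 0.61)^9
= 1 − 0.000209 = 0.999791

0.9998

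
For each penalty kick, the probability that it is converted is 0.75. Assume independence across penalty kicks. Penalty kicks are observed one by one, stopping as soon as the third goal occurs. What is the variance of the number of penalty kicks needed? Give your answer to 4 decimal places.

1.3333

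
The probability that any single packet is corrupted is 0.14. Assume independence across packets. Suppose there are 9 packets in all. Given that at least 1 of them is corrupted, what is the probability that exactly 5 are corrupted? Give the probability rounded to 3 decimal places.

0.005

X ~ Binomial(9, 0.14). Want P(X=5 | X≥1) = P(X=5) / P(X≥1).
P(X=5) = C(9,5)·0.14^5·0.86^4 = 0.00371
P(X≥1) = 1 − 0.25733 = 0.74267
Ratio = 0.00371 / 0.74267 = 0.00499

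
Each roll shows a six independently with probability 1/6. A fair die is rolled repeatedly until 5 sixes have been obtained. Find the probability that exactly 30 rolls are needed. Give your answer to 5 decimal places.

Y = trial on which the fifth success occurs; negative binomial, r=5, p=0.166667.
P(Y=30) = C(29,4) · p^5 · (1−p)^25
= 23751 · 0.0001286 · 0.010483 = 0.0320180

0.03202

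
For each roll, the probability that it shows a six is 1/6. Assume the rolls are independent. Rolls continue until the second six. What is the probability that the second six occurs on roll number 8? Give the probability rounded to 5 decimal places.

0.06512

Y = trial on which the second success occurs; negative binomial, r=2, p=0.166667.
P(Y=8) = C(7,1) · p^2 · (1−p)^6
= 7 · 0.027778 · 0.3349 = 0.0651191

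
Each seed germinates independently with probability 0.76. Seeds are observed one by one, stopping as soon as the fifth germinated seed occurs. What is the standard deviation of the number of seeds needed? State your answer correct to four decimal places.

Y = total seeds until the fifth success; negative binomial with r=5, p=0.76.
SD(Y) = √[r(1−p)/p²] = √(2.077562) = 1.441375

1.4414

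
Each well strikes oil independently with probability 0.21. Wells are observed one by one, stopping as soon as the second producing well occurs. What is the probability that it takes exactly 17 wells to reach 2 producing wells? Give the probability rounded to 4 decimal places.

Y = trial on which the second success occurs; negative binomial, r=2, p=0.21.
P(Y=17) = C(16,1) · p^2 · (1−p)^15
= 16 · 0.0441 · 0.029134 = 0.020557

0.0206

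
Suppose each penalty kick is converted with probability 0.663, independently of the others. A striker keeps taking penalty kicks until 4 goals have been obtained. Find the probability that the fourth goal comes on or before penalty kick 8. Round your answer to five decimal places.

0.90825

Finishing within 8 penalty kicks ⇔ at least 4 successes in the first 8. With X ~ Binomial(8, 0.663), P(Y ≤ 8) = 1 − P(X ≤ 3).
  k=0: C(8,0)·0.663^0·0.337^8 = 0.0001664
  k=1: C(8,1)·0.663^1·0.337^7 = 0.0026183
  k=2: C(8,2)·0.663^2·0.337^6 = 0.0180287
  k=3: C(8,3)·0.663^3·0.337^5 = 0.0709379
1 − 0.0917512 = 0.9082488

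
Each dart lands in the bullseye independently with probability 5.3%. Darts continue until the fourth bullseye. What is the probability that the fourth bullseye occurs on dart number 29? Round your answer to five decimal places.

Y = trial on which the fourth success occurs; negative binomial, r=4, p=0.053.
P(Y=29) = C(28,3) · p^4 · (1−p)^25
= 3276 · 7.8905e-06 · 0.2563 = 0.0066252

0.00663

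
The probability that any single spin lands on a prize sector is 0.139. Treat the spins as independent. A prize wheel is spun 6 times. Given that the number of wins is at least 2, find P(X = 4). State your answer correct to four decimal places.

X ~ Binomial(6, 0.139). Want P(X=4 | X≥2) = P(X=4) / P(X≥2).
P(X=4) = C(6,4)·0.139^4·0.861^2 = 0.004151
P(X≥2) = 1 − 0.407398 − 0.394622 = 0.197980
Ratio = 0.004151 / 0.197980 = 0.020967

0.0210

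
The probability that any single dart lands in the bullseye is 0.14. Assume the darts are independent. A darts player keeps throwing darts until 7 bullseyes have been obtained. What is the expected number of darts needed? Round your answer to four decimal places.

Y = total darts until the seventh success; negative binomial with r=7, p=0.14.
E[Y] = r / p = 7 / 0.14 = 50.000000

50.0000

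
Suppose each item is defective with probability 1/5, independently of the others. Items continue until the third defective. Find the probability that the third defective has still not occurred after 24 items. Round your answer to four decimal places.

Needing more than 24 items ⇔ fewer than 3 successes in the first 24. With X ~ Binomial(24, 0.20), P(Y > 24) = P(X ≤ 2).
  k=0: C(24,0)·0.20^0·0.80^24 = 0.004722
  k=1: C(24,1)·0.20^1·0.80^23 = 0.028334
  k=2: C(24,2)·0.20^2·0.80^22 = 0.081461
P(X ≤ 2) = 0.114517

0.1145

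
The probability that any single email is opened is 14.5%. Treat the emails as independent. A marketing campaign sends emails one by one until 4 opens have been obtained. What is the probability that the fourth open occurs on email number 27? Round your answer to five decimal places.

0.03131

Y = trial on which the fourth success occurs; negative binomial, r=4, p=0.145.
P(Y=27) = C(26,3) · p^4 · (1−p)^23
= 2600 · 0.00044205 · 0.027241 = 0.0313088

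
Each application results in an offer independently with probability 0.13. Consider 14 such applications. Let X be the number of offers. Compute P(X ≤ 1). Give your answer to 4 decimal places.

X ~ Binomial(14, 0.13); P(X ≤ 1) = Σ C(14,k) p^k (1−p)^(14−k) over k:
  k=0: C(14,0)·0.13^0·0.87^14 = 0.142321
  k=1: C(14,1)·0.13^1·0.87^13 = 0.297729
Total = 0.440051

0.4401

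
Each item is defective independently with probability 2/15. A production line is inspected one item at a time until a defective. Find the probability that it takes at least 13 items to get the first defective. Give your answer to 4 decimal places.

0.1796

Y = number of items to the first success; geometric, p = 0.133333.
P(Y > 12) = P(first 12 all fail) = (1−p)^12 = 0.179566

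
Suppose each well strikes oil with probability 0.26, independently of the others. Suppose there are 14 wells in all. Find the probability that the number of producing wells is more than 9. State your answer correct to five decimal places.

0.00048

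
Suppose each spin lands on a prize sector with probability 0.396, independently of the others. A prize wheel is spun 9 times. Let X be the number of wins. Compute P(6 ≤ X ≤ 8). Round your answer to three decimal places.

X ~ Binomial(9, 0.396); P(6 ≤ X ≤ 8) = Σ C(9,k) p^k (1−p)^(9−k) over k:
  k=6: C(9,6)·0.396^6·0.604^3 = 0.07138
  k=7: C(9,7)·0.396^7·0.604^2 = 0.02006
  k=8: C(9,8)·0.396^8·0.604^1 = 0.00329
Total = 0.09472

0.095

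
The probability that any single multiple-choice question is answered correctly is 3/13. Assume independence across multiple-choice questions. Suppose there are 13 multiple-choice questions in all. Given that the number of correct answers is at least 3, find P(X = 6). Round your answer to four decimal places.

X ~ Binomial(13, 0.230769). Want P(X=6 | X≥3) = P(X=6) / P(X≥3).
P(X=6) = C(13,6)·0.230769^6·0.769231^7 = 0.041303
P(X≥3) = 1 − 0.033017 − 0.128766 − 0.231779 = 0.606438
Ratio = 0.041303 / 0.606438 = 0.068107

0.0681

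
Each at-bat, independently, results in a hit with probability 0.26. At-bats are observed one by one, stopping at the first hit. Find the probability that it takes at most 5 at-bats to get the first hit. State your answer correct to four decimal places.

0.7781

Y = number of at-bats to the first success; geometric, p = 0.26.
P(Y ≤ 5) = 1 − (1−p)^5 = 1 − 0.221901 = 0.778099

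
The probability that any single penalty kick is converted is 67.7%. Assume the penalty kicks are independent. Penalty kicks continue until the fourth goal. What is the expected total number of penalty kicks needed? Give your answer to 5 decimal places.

5.90842

Y = total penalty kicks until the fourth success; negative binomial with r=4, p=0.677.
E[Y] = r / p = 4 / 0.677 = 5.9084195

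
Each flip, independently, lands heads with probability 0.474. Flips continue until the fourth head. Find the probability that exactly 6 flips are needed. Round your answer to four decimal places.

0.1397

Y = trial on which the fourth success occurs; negative binomial, r=4, p=0.474.
P(Y=6) = C(5,3) · p^4 · (1−p)^2
= 10 · 0.050479 · 0.27668 = 0.139664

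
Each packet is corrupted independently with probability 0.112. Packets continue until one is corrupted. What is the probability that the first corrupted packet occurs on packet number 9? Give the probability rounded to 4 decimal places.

0.0433

Geometric (trials to first success), p = 0.112.
P(Y = 9) = (1−p)^8 · p = 0.38664 · 0.112 = 0.043303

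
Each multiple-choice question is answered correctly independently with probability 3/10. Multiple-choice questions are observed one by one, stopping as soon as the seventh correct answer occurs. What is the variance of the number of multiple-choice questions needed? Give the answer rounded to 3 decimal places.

Y = total multiple-choice questions until the seventh success; negative binomial with r=7, p=0.30.
Var(Y) = r(1−p)/p² = 7·0.70 / 0.30² = 54.44444

54.444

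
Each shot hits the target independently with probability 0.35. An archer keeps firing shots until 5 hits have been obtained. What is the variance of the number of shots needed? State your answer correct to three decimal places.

Y = total shots until the fifth success; negative binomial with r=5, p=0.35.
Var(Y) = r(1−p)/p² = 5·0.65 / 0.35² = 26.53061

26.531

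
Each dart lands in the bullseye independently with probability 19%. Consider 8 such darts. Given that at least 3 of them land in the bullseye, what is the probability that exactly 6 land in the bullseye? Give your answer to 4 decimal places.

X ~ Binomial(8, 0.19). Want P(X=6 | X≥3) = P(X=6) / P(X≥3).
P(X=6) = C(8,6)·0.19^6·0.81^2 = 0.000864
P(X≥3) = 1 − 0.185302 − 0.347727 − 0.285480 = 0.181491
Ratio = 0.000864 / 0.181491 = 0.004762

0.0048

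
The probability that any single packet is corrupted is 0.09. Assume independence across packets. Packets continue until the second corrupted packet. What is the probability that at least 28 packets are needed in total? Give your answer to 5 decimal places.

Needing more than 27 packets ⇔ fewer than 2 successes in the first 27. With X ~ Binomial(27, 0.09), P(Y > 27) = P(X ≤ 1).
  k=0: C(27,0)·0.09^0·0.91^27 = 0.0783642
  k=1: C(27,1)·0.09^1·0.91^26 = 0.2092582
P(X ≤ 1) = 0.2876224

0.28762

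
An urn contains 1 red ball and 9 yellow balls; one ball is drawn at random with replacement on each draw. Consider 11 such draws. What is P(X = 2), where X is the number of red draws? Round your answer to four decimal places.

0.2131

X ~ Binomial(n=11, p=0.10).
P(X=2) = C(11,2) · p^2 · (1−p)^9
= 55 · 0.01 · 0.38742 = 0.213081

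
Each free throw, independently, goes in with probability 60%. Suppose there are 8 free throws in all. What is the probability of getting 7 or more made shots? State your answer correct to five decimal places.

X ~ Binomial(8, 0.60); P(X ≥ 7) = Σ C(8,k) p^k (1−p)^(8−k) over k:
  k=7: C(8,7)·0.60^7·0.40^1 = 0.0895795
  k=8: C(8,8)·0.60^8·0.40^0 = 0.0167962
Total = 0.1063757

0.10638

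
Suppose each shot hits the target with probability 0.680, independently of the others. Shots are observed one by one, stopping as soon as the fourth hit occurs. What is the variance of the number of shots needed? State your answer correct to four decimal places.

2.7682

Y = total shots until the fourth success; negative binomial with r=4, p=0.68.
Var(Y) = r(1−p)/p² = 4·0.32 / 0.68² = 2.768166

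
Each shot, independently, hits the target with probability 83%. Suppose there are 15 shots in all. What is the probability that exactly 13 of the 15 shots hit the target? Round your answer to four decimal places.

0.2692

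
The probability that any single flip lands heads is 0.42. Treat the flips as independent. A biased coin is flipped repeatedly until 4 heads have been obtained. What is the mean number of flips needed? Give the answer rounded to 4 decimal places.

9.5238

Y = total flips until the fourth success; negative binomial with r=4, p=0.42.
E[Y] = r / p = 4 / 0.42 = 9.523810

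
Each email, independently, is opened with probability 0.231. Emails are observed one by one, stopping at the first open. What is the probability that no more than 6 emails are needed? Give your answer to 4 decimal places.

Y = number of emails to the first success; geometric, p = 0.231.
P(Y ≤ 6) = 1 − (1−p)^6 = 1 − 0.206804 = 0.793196

0.7932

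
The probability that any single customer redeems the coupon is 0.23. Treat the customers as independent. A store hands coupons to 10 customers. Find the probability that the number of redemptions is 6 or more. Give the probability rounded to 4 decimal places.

0.0130

X ~ Binomial(10, 0.23); P(X ≥ 6) = Σ C(10,k) p^k (1−p)^(10−k) over k:
  k=6: C(10,6)·0.23^6·0.77^4 = 0.010928
  k=7: C(10,7)·0.23^7·0.77^3 = 0.001865
  k=8: C(10,8)·0.23^8·0.77^2 = 0.000209
  k=9: C(10,9)·0.23^9·0.77^1 = 0.000014
  k=10: C(10,10)·0.23^10·0.77^0 = 0.000000
Total = 0.013017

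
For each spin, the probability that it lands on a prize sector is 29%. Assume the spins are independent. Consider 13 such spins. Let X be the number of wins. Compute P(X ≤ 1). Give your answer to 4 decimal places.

X ~ Binomial(13, 0.29); P(X ≤ 1) = Σ C(13,k) p^k (1−p)^(13−k) over k:
  k=0: C(13,0)·0.29^0·0.71^13 = 0.011651
  k=1: C(13,1)·0.29^1·0.71^12 = 0.061865
Total = 0.073515

0.0735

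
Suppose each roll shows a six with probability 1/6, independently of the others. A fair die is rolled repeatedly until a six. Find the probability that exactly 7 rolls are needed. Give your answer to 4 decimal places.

Geometric (trials to first success), p = 0.166667.
P(Y = 7) = (1−p)^6 · p = 0.3349 · 0.166667 = 0.055816

0.0558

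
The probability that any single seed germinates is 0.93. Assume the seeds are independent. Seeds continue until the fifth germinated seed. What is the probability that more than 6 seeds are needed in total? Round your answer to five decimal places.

0.06082

Needing more than 6 seeds ⇔ fewer than 5 successes in the first 6. With X ~ Binomial(6, 0.93), P(Y > 6) = P(X ≤ 4).
  k=0: C(6,0)·0.93^0·0.07^6 = 0.0000001
  k=1: C(6,1)·0.93^1·0.07^5 = 0.0000094
  k=2: C(6,2)·0.93^2·0.07^4 = 0.0003115
  k=3: C(6,3)·0.93^3·0.07^3 = 0.0055179
  k=4: C(6,4)·0.93^4·0.07^2 = 0.0549818
P(X ≤ 4) = 0.0608207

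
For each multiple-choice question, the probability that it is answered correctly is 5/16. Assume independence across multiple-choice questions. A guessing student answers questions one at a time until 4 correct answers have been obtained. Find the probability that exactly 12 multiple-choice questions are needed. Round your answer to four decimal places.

0.0785

Y = trial on which the fourth success occurs; negative binomial, r=4, p=0.3125.
P(Y=12) = C(11,3) · p^4 · (1−p)^8
= 165 · 0.0095367 · 0.049909 = 0.078535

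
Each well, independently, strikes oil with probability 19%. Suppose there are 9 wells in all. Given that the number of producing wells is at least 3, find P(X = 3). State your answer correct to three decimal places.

0.690

X ~ Binomial(9, 0.19). Want P(X=3 | X≥3) = P(X=3) / P(X≥3).
P(X=3) = C(9,3)·0.19^3·0.81^6 = 0.16272
P(X≥3) = 1 − 0.15009 − 0.31687 − 0.29731 = 0.23573
Ratio = 0.16272 / 0.23573 = 0.69029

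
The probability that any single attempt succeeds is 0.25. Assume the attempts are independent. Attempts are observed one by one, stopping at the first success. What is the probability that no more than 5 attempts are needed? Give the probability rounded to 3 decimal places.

0.763

Y = number of attempts to the first success; geometric, p = 0.25.
P(Y ≤ 5) = 1 − (1−p)^5 = 1 − 0.23730 = 0.76270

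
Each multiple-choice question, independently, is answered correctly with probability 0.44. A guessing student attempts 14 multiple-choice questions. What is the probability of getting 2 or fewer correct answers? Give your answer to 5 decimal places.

0.02034

X ~ Binomial(14, 0.44); P(X ≤ 2) = Σ C(14,k) p^k (1−p)^(14−k) over k:
  k=0: C(14,0)·0.44^0·0.56^14 = 0.0002983
  k=1: C(14,1)·0.44^1·0.56^13 = 0.0032811
  k=2: C(14,2)·0.44^2·0.56^12 = 0.0167573
Total = 0.0203367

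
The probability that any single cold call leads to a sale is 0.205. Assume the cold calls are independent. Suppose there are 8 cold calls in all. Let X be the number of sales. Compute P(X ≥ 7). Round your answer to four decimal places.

0.0001

X ~ Binomial(8, 0.205); P(X ≥ 7) = Σ C(8,k) p^k (1−p)^(8−k) over k:
  k=7: C(8,7)·0.205^7·0.795^1 = 0.000097
  k=8: C(8,8)·0.205^8·0.795^0 = 0.000003
Total = 0.000100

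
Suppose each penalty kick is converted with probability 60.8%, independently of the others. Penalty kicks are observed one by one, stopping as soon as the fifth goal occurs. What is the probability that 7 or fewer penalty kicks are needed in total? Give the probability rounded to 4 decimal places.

Finishing within 7 penalty kicks ⇔ at least 5 successes in the first 7. With X ~ Binomial(7, 0.608), P(Y ≤ 7) = 1 − P(X ≤ 4).
  k=0: C(7,0)·0.608^0·0.392^7 = 0.001422
  k=1: C(7,1)·0.608^1·0.392^6 = 0.015443
  k=2: C(7,2)·0.608^2·0.392^5 = 0.071855
  k=3: C(7,3)·0.608^3·0.392^4 = 0.185748
  k=4: C(7,4)·0.608^4·0.392^3 = 0.288098
1 − 0.562566 = 0.437434

0.4374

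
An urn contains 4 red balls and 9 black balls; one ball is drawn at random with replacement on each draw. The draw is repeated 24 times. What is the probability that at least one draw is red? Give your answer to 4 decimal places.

0.9999

P(at least one) = 1 − P(none) = 1 − (1 − 0.307692)^24
= 1 − 0.000147 = 0.999853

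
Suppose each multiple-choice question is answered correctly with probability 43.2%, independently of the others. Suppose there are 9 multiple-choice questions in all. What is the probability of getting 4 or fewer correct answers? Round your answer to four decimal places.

X ~ Binomial(9, 0.432); P(X ≤ 4) = Σ C(9,k) p^k (1−p)^(9−k) over k:
  k=0: C(9,0)·0.432^0·0.568^9 = 0.006154
  k=1: C(9,1)·0.432^1·0.568^8 = 0.042122
  k=2: C(9,2)·0.432^2·0.568^7 = 0.128147
  k=3: C(9,3)·0.432^3·0.568^6 = 0.227416
  k=4: C(9,4)·0.432^4·0.568^5 = 0.259446
Total = 0.663285

0.6633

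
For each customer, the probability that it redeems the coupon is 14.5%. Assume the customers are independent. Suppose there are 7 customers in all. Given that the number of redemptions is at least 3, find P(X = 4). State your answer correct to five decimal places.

0.14277

X ~ Binomial(7, 0.145). Want P(X=4 | X≥3) = P(X=4) / P(X≥3).
P(X=4) = C(7,4)·0.145^4·0.855^3 = 0.0096703
P(X≥3) = 1 − 0.3340126 − 0.3965178 − 0.2017371 = 0.0677325
Ratio = 0.0096703 / 0.0677325 = 0.1427715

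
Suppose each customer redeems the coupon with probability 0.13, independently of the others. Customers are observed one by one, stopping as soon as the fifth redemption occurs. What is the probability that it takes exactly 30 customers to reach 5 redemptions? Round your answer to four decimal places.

0.0271

Y = trial on which the fifth success occurs; negative binomial, r=5, p=0.13.
P(Y=30) = C(29,4) · p^5 · (1−p)^25
= 23751 · 3.7129e-05 · 0.03076 = 0.027126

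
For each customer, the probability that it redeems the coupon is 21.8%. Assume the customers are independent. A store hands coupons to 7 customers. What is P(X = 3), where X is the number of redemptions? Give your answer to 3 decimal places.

X ~ Binomial(n=7, p=0.218).
P(X=3) = C(7,3) · p^3 · (1−p)^4
= 35 · 0.01036 · 0.37396 = 0.13560

0.136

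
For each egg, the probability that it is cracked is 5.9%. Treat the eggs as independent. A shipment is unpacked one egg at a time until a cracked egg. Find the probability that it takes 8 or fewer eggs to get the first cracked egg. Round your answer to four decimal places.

0.3852

Y = number of eggs to the first success; geometric, p = 0.059.
P(Y ≤ 8) = 1 − (1−p)^8 = 1 − 0.614776 = 0.385224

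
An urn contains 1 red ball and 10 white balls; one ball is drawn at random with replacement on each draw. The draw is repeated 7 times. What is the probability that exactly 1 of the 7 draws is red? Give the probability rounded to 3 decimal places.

0.359

X ~ Binomial(n=7, p=0.090909).
P(X=1) = C(7,1) · p^1 · (1−p)^6
= 7 · 0.090909 · 0.56447 = 0.35921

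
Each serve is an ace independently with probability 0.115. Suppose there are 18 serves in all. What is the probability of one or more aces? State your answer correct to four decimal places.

P(at least one) = 1 − P(none) = 1 − (1 − 0.115)^18
= 1 − 0.110912 = 0.889088

0.8891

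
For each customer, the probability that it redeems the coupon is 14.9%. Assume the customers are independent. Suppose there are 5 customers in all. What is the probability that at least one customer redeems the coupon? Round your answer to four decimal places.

0.5537

P(at least one) = 1 − P(none) = 1 − (1 − 0.149)^5
= 1 − 0.446321 = 0.553679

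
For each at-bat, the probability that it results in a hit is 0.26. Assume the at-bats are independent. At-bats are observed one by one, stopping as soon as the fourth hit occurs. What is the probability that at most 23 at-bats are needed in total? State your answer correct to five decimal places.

0.88492

Finishing within 23 at-bats ⇔ at least 4 successes in the first 23. With X ~ Binomial(23, 0.26), P(Y ≤ 23) = 1 − P(X ≤ 3).
  k=0: C(23,0)·0.26^0·0.74^23 = 0.0009825
  k=1: C(23,1)·0.26^1·0.74^22 = 0.0079396
  k=2: C(23,2)·0.26^2·0.74^21 = 0.0306855
  k=3: C(23,3)·0.26^3·0.74^20 = 0.0754698
1 − 0.1150774 = 0.8849226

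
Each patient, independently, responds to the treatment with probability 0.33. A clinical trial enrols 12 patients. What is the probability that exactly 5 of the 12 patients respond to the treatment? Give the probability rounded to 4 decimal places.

X ~ Binomial(n=12, p=0.33).
P(X=5) = C(12,5) · p^5 · (1−p)^7
= 792 · 0.0039135 · 0.060607 = 0.187853

0.1879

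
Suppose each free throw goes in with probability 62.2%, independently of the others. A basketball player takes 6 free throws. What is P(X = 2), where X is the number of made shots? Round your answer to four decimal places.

0.1185

X ~ Binomial(n=6, p=0.622).
P(X=2) = C(6,2) · p^2 · (1−p)^4
= 15 · 0.38688 · 0.020416 = 0.118478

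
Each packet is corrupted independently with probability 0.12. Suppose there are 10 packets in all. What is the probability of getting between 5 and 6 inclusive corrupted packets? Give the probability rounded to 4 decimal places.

0.0037

X ~ Binomial(10, 0.12); P(5 ≤ X ≤ 6) = Σ C(10,k) p^k (1−p)^(10−k) over k:
  k=5: C(10,5)·0.12^5·0.88^5 = 0.003309
  k=6: C(10,6)·0.12^6·0.88^4 = 0.000376
Total = 0.003685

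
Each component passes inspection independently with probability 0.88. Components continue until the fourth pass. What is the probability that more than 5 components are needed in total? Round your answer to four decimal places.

Needing more than 5 components ⇔ fewer than 4 successes in the first 5. With X ~ Binomial(5, 0.88), P(Y > 5) = P(X ≤ 3).
  k=0: C(5,0)·0.88^0·0.12^5 = 0.000025
  k=1: C(5,1)·0.88^1·0.12^4 = 0.000912
  k=2: C(5,2)·0.88^2·0.12^3 = 0.013382
  k=3: C(5,3)·0.88^3·0.12^2 = 0.098132
P(X ≤ 3) = 0.112451

0.1125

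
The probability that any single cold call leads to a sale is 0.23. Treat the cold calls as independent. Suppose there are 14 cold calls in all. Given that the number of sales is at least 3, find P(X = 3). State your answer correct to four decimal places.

0.3800

X ~ Binomial(14, 0.23). Want P(X=3 | X≥3) = P(X=3) / P(X≥3).
P(X=3) = C(14,3)·0.23^3·0.77^11 = 0.249852
P(X≥3) = 1 − 0.025756 − 0.107705 − 0.209115 = 0.657424
Ratio = 0.249852 / 0.657424 = 0.380047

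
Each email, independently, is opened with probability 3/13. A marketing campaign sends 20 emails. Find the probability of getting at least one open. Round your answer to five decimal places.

0.99474

P(at least one) = 1 − P(none) = 1 − (1 − 0.230769)^20
= 1 − 0.0052618 = 0.9947382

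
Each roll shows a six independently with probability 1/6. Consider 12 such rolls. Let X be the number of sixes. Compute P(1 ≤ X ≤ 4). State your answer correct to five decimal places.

0.85149

X ~ Binomial(12, 0.166667); P(1 ≤ X ≤ 4) = Σ C(12,k) p^k (1−p)^(12−k) over k:
  k=1: C(12,1)·0.166667^1·0.833333^11 = 0.2691760
  k=2: C(12,2)·0.166667^2·0.833333^10 = 0.2960936
  k=3: C(12,3)·0.166667^3·0.833333^9 = 0.1973957
  k=4: C(12,4)·0.166667^4·0.833333^8 = 0.0888281
Total = 0.8514933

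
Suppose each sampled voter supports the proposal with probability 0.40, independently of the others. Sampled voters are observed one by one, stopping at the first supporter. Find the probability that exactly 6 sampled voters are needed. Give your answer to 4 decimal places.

0.0311

Geometric (trials to first success), p = 0.40.
P(Y = 6) = (1−p)^5 · p = 0.07776 · 0.40 = 0.031104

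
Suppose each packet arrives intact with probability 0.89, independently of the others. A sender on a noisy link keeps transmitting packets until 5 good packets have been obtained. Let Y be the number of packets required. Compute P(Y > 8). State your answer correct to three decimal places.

Needing more than 8 packets ⇔ fewer than 5 successes in the first 8. With X ~ Binomial(8, 0.89), P(Y > 8) = P(X ≤ 4).
  k=0: C(8,0)·0.89^0·0.11^8 = 0.00000
  k=1: C(8,1)·0.89^1·0.11^7 = 0.00000
  k=2: C(8,2)·0.89^2·0.11^6 = 0.00004
  k=3: C(8,3)·0.89^3·0.11^5 = 0.00064
  k=4: C(8,4)·0.89^4·0.11^4 = 0.00643
P(X ≤ 4) = 0.00711

0.007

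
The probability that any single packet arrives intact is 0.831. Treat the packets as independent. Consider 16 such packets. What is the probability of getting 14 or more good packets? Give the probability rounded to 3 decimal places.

0.477

X ~ Binomial(16, 0.831); P(X ≥ 14) = Σ C(16,k) p^k (1−p)^(16−k) over k:
  k=14: C(16,14)·0.831^14·0.169^2 = 0.25667
  k=15: C(16,15)·0.831^15·0.169^1 = 0.16828
  k=16: C(16,16)·0.831^16·0.169^0 = 0.05171
Total = 0.47666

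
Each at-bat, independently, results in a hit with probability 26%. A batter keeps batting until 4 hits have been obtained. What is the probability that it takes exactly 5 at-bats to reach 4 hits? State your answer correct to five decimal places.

0.01353

Y = trial on which the fourth success occurs; negative binomial, r=4, p=0.26.
P(Y=5) = C(4,3) · p^4 · (1−p)^1
= 4 · 0.0045698 · 0.74 = 0.0135265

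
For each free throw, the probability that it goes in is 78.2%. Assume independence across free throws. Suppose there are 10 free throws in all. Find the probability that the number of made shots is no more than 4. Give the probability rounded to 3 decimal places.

X ~ Binomial(10, 0.782); P(X ≤ 4) = Σ C(10,k) p^k (1−p)^(10−k) over k:
  k=0: C(10,0)·0.782^0·0.218^10 = 0.00000
  k=1: C(10,1)·0.782^1·0.218^9 = 0.00001
  k=2: C(10,2)·0.782^2·0.218^8 = 0.00014
  k=3: C(10,3)·0.782^3·0.218^7 = 0.00134
  k=4: C(10,4)·0.782^4·0.218^6 = 0.00843
Total = 0.00992

0.010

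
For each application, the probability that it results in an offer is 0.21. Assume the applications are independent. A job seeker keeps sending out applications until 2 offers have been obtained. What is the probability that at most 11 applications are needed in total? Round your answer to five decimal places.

0.70648

Finishing within 11 applications ⇔ at least 2 successes in the first 11. With X ~ Binomial(11, 0.21), P(Y ≤ 11) = 1 − P(X ≤ 1).
  k=0: C(11,0)·0.21^0·0.79^11 = 0.0747994
  k=1: C(11,1)·0.21^1·0.79^10 = 0.2187172
1 − 0.2935166 = 0.7064834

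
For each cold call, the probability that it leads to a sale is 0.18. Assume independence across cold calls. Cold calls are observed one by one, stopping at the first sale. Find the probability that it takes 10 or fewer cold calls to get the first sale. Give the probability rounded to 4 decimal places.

0.8626

Y = number of cold calls to the first success; geometric, p = 0.18.
P(Y ≤ 10) = 1 − (1−p)^10 = 1 − 0.137448 = 0.862552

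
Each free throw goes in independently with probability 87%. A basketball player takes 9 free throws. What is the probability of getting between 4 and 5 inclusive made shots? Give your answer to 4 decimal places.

X ~ Binomial(9, 0.87); P(4 ≤ X ≤ 5) = Σ C(9,k) p^k (1−p)^(9−k) over k:
  k=4: C(9,4)·0.87^4·0.13^5 = 0.002680
  k=5: C(9,5)·0.87^5·0.13^4 = 0.017937
Total = 0.020617

0.0206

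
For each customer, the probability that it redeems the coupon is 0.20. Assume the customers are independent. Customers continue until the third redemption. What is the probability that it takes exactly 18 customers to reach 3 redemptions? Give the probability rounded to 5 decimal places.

0.03828

Y = trial on which the third success occurs; negative binomial, r=3, p=0.20.
P(Y=18) = C(17,2) · p^3 · (1−p)^15
= 136 · 0.008 · 0.035184 = 0.0382806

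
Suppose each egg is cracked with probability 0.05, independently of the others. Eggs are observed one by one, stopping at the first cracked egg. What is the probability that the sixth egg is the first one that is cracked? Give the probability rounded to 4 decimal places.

0.0387

Geometric (trials to first success), p = 0.05.
P(Y = 6) = (1−p)^5 · p = 0.77378 · 0.05 = 0.038689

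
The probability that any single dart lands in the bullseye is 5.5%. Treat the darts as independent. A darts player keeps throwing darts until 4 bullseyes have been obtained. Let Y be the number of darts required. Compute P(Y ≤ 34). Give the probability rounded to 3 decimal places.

Finishing within 34 darts ⇔ at least 4 successes in the first 34. With X ~ Binomial(34, 0.055), P(Y ≤ 34) = 1 − P(X ≤ 3).
  k=0: C(34,0)·0.055^0·0.945^34 = 0.14611
  k=1: C(34,1)·0.055^1·0.945^33 = 0.28913
  k=2: C(34,2)·0.055^2·0.945^32 = 0.27766
  k=3: C(34,3)·0.055^3·0.945^31 = 0.17237
1 − 0.88527 = 0.11473

0.115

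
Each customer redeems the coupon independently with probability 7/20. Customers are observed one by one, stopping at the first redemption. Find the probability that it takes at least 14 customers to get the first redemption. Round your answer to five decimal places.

0.00370

Y = number of customers to the first success; geometric, p = 0.35.
P(Y > 13) = P(first 13 all fail) = (1−p)^13 = 0.0036972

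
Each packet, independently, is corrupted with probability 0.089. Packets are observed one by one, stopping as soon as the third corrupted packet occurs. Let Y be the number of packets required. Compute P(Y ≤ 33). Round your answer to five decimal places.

0.57256

Finishing within 33 packets ⇔ at least 3 successes in the first 33. With X ~ Binomial(33, 0.089), P(Y ≤ 33) = 1 − P(X ≤ 2).
  k=0: C(33,0)·0.089^0·0.911^33 = 0.0461431
  k=1: C(33,1)·0.089^1·0.911^32 = 0.1487620
  k=2: C(33,2)·0.089^2·0.911^31 = 0.2325325
1 − 0.4274375 = 0.5725625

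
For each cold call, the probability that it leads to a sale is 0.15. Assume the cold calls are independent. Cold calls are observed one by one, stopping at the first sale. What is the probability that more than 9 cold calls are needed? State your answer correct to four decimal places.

Y = number of cold calls to the first success; geometric, p = 0.15.
P(Y > 9) = P(first 9 all fail) = (1−p)^9 = 0.231617

0.2316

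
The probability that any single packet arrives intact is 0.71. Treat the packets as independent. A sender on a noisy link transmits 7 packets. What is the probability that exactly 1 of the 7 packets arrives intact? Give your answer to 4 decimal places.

0.0030

X ~ Binomial(n=7, p=0.71).
P(X=1) = C(7,1) · p^1 · (1−p)^6
= 7 · 0.71 · 0.00059482 = 0.002956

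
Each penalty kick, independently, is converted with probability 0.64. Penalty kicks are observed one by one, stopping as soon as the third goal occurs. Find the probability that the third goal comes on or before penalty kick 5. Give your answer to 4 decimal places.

Finishing within 5 penalty kicks ⇔ at least 3 successes in the first 5. With X ~ Binomial(5, 0.64), P(Y ≤ 5) = 1 − P(X ≤ 2).
  k=0: C(5,0)·0.64^0·0.36^5 = 0.006047
  k=1: C(5,1)·0.64^1·0.36^4 = 0.053748
  k=2: C(5,2)·0.64^2·0.36^3 = 0.191103
1 − 0.250897 = 0.749103

0.7491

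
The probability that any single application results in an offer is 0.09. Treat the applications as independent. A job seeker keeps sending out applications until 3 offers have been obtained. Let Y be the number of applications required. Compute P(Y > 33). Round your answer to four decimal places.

0.4196

Needing more than 33 applications ⇔ fewer than 3 successes in the first 33. With X ~ Binomial(33, 0.09), P(Y > 33) = P(X ≤ 2).
  k=0: C(33,0)·0.09^0·0.91^33 = 0.044501
  k=1: C(33,1)·0.09^1·0.91^32 = 0.145238
  k=2: C(33,2)·0.09^2·0.91^31 = 0.229828
P(X ≤ 2) = 0.419566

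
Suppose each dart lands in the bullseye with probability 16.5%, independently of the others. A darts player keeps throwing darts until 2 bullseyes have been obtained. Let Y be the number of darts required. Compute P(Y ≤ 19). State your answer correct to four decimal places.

Finishing within 19 darts ⇔ at least 2 successes in the first 19. With X ~ Binomial(19, 0.165), P(Y ≤ 19) = 1 − P(X ≤ 1).
  k=0: C(19,0)·0.165^0·0.835^19 = 0.032512
  k=1: C(19,1)·0.165^1·0.835^18 = 0.122066
1 − 0.154578 = 0.845422

0.8454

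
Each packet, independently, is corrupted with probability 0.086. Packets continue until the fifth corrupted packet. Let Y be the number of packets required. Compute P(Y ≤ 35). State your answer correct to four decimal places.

0.1786

Finishing within 35 packets ⇔ at least 5 successes in the first 35. With X ~ Binomial(35, 0.086), P(Y ≤ 35) = 1 − P(X ≤ 4).
  k=0: C(35,0)·0.086^0·0.914^35 = 0.042965
  k=1: C(35,1)·0.086^1·0.914^34 = 0.141494
  k=2: C(35,2)·0.086^2·0.914^33 = 0.226328
  k=3: C(35,3)·0.086^3·0.914^32 = 0.234252
  k=4: C(35,4)·0.086^4·0.914^31 = 0.176330
1 − 0.821369 = 0.178631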